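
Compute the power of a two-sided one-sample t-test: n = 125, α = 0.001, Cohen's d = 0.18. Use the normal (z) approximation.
Power ≈ 0.10

Power calculation (one-sample t-test, normal approximation):
z_β = d · √n - z_{α/2}
z_β = 0.18 · √125 - 3.291
z_β = 0.18 · 11.180 - 3.291
z_β = -1.278

Power = Φ(z_β) = Φ(-1.278) ≈ 0.101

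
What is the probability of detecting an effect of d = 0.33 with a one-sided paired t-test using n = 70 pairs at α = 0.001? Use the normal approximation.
Power ≈ 0.37

Power calculation (paired t-test, normal approximation):
z_β = d · √n - z_α
z_β = 0.33 · √70 - 3.090
z_β = 0.33 · 8.367 - 3.090
z_β = -0.329

Power = Φ(z_β) = Φ(-0.329) ≈ 0.371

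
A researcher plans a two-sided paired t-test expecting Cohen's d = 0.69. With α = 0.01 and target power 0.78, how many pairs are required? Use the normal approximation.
n = 24 pairs

Sample size formula (paired t-test, normal approximation):
n = ((z_{α/2} + z_β) / d)²

z_{α/2} = 2.576 (for α = 0.01, two-sided)
z_β = 0.772 (for power = 0.78)
d = 0.69

n = ((2.576 + 0.772) / 0.69)²
n = (4.852)²
n ≈ 23.54
Round up to the next whole number: n = 24 pairs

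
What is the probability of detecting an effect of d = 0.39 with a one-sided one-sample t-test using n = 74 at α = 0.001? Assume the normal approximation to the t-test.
Power ≈ 0.60

Power calculation (one-sample t-test, normal approximation):
z_β = d · √n - z_α
z_β = 0.39 · √74 - 3.090
z_β = 0.39 · 8.602 - 3.090
z_β = 0.265

Power = Φ(z_β) = Φ(0.265) ≈ 0.604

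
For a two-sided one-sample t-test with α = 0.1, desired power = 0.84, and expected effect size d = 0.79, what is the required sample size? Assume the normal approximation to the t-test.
n = 12

Sample size formula (one-sample t-test, normal approximation):
n = ((z_{α/2} + z_β) / d)²

z_{α/2} = 1.645 (for α = 0.1, two-sided)
z_β = 0.994 (for power = 0.84)
d = 0.79

n = ((1.645 + 0.994) / 0.79)²
n = (3.341)²
n ≈ 11.16
Round up to the next whole number: n = 12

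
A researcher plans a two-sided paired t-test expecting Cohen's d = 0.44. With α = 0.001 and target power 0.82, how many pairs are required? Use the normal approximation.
n = 92 pairs

Sample size formula (paired t-test, normal approximation):
n = ((z_{α/2} + z_β) / d)²

z_{α/2} = 3.291 (for α = 0.001, two-sided)
z_β = 0.915 (for power = 0.82)
d = 0.44

n = ((3.291 + 0.915) / 0.44)²
n = (9.559)²
n ≈ 91.37
Round up to the next whole number: n = 92 pairs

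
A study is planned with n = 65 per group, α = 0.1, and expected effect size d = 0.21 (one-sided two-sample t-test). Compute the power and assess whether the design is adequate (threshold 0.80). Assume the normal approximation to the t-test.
Power ≈ 0.47; the study is underpowered (power < 0.80)

Power calculation (two-sample t-test, normal approximation):
z_β = d · √(n/2) - z_α
z_β = 0.21 · √(65/2) - 1.282
z_β = 0.21 · 5.701 - 1.282
z_β = -0.084

Power = Φ(z_β) = Φ(-0.084) ≈ 0.466

Effect size d = 0.21 is small by Cohen's convention (0.2/0.5/0.8).

Threshold: power ≥ 0.80 is conventionally adequate.
Power ≈ 0.47 → the study is underpowered (power < 0.80).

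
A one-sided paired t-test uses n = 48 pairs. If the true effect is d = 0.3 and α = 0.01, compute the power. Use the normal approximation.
Power ≈ 0.40

Power calculation (paired t-test, normal approximation):
z_β = d · √n - z_α
z_β = 0.3 · √48 - 2.326
z_β = 0.3 · 6.928 - 2.326
z_β = -0.248

Power = Φ(z_β) = Φ(-0.248) ≈ 0.402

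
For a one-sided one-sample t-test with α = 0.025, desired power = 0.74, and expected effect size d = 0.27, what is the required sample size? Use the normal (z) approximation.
n = 93

Sample size formula (one-sample t-test, normal approximation):
n = ((z_α + z_β) / d)²

z_α = 1.960 (for α = 0.025, one-sided)
z_β = 0.643 (for power = 0.74)
d = 0.27

n = ((1.960 + 0.643) / 0.27)²
n = (9.641)²
n ≈ 92.95
Round up to the next whole number: n = 93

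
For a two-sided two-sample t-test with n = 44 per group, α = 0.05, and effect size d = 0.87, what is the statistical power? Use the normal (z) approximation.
Power ≈ 0.98

Power calculation (two-sample t-test, normal approximation):
z_β = d · √(n/2) - z_{α/2}
z_β = 0.87 · √(44/2) - 1.960
z_β = 0.87 · 4.690 - 1.960
z_β = 2.121

Power = Φ(z_β) = Φ(2.121) ≈ 0.983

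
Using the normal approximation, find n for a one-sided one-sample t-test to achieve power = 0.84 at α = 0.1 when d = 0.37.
n = 38

Sample size formula (one-sample t-test, normal approximation):
n = ((z_α + z_β) / d)²

z_α = 1.282 (for α = 0.1, one-sided)
z_β = 0.994 (for power = 0.84)
d = 0.37

n = ((1.282 + 0.994) / 0.37)²
n = (6.151)²
n ≈ 37.83
Round up to the next whole number: n = 38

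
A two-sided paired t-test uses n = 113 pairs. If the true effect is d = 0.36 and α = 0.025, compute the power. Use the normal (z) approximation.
Power ≈ 0.94

Power calculation (paired t-test, normal approximation):
z_β = d · √n - z_{α/2}
z_β = 0.36 · √113 - 2.241
z_β = 0.36 · 10.630 - 2.241
z_β = 1.585

Power = Φ(z_β) = Φ(1.585) ≈ 0.944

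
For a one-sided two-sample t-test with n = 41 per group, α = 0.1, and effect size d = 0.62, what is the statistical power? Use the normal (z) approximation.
Power ≈ 0.94

Power calculation (two-sample t-test, normal approximation):
z_β = d · √(n/2) - z_α
z_β = 0.62 · √(41/2) - 1.282
z_β = 0.62 · 4.528 - 1.282
z_β = 1.526

Power = Φ(z_β) = Φ(1.526) ≈ 0.936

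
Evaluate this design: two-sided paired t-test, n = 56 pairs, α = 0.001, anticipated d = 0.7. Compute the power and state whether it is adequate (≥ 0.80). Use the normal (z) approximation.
Power ≈ 0.97; the study is adequately powered (power ≥ 0.80)

Power calculation (paired t-test, normal approximation):
z_β = d · √n - z_{α/2}
z_β = 0.7 · √56 - 3.291
z_β = 0.7 · 7.483 - 3.291
z_β = 1.948

Power = Φ(z_β) = Φ(1.948) ≈ 0.974

Effect size d = 0.7 is medium by Cohen's convention (0.2/0.5/0.8).

Threshold: power ≥ 0.80 is conventionally adequate.
Power ≈ 0.97 → the study is adequately powered (power ≥ 0.80).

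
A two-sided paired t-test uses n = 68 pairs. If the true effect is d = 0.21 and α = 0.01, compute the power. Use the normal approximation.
Power ≈ 0.20

Power calculation (paired t-test, normal approximation):
z_β = d · √n - z_{α/2}
z_β = 0.21 · √68 - 2.576
z_β = 0.21 · 8.246 - 2.576
z_β = -0.844

Power = Φ(z_β) = Φ(-0.844) ≈ 0.199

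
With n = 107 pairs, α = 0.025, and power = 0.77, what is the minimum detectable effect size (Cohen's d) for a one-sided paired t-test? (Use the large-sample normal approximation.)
d ≈ 0.26

Minimum detectable effect (paired t-test, normal approximation):
d = (z_α + z_β) / √n
d = (1.960 + 0.739) / √107
d = 2.699 / 10.344
d ≈ 0.26

By Cohen's convention (0.2 small / 0.5 medium / 0.8 large): small effect.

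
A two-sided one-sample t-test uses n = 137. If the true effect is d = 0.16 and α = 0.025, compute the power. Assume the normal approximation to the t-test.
Power ≈ 0.36

Power calculation (one-sample t-test, normal approximation):
z_β = d · √n - z_{α/2}
z_β = 0.16 · √137 - 2.241
z_β = 0.16 · 11.705 - 2.241
z_β = -0.369

Power = Φ(z_β) = Φ(-0.369) ≈ 0.356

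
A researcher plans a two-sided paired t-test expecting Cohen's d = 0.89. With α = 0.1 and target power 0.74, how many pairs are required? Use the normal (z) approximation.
n = 7 pairs

Sample size formula (paired t-test, normal approximation):
n = ((z_{α/2} + z_β) / d)²

z_{α/2} = 1.645 (for α = 0.1, two-sided)
z_β = 0.643 (for power = 0.74)
d = 0.89

n = ((1.645 + 0.643) / 0.89)²
n = (2.571)²
n ≈ 6.61
Round up to the next whole number: n = 7 pairs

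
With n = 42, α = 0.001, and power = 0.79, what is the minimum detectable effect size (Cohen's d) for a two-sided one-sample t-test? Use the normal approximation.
d ≈ 0.63

Minimum detectable effect (one-sample t-test, normal approximation):
d = (z_{α/2} + z_β) / √n
d = (3.291 + 0.806) / √42
d = 4.097 / 6.481
d ≈ 0.63

By Cohen's convention (0.2 small / 0.5 medium / 0.8 large): medium effect.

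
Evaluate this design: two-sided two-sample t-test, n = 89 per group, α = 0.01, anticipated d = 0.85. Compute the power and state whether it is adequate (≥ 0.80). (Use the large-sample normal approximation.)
Power ≈ 1.00; the study is adequately powered (power ≥ 0.80)

Power calculation (two-sample t-test, normal approximation):
z_β = d · √(n/2) - z_{α/2}
z_β = 0.85 · √(89/2) - 2.576
z_β = 0.85 · 6.671 - 2.576
z_β = 3.094

Power = Φ(z_β) = Φ(3.094) ≈ 0.999

Effect size d = 0.85 is large by Cohen's convention (0.2/0.5/0.8).

Threshold: power ≥ 0.80 is conventionally adequate.
Power ≈ 1.00 → the study is adequately powered (power ≥ 0.80).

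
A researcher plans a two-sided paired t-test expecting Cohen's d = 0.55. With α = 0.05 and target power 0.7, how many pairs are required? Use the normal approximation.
n = 21 pairs

Sample size formula (paired t-test, normal approximation):
n = ((z_{α/2} + z_β) / d)²

z_{α/2} = 1.960 (for α = 0.05, two-sided)
z_β = 0.524 (for power = 0.7)
d = 0.55

n = ((1.960 + 0.524) / 0.55)²
n = (4.516)²
n ≈ 20.39
Round up to the next whole number: n = 21 pairs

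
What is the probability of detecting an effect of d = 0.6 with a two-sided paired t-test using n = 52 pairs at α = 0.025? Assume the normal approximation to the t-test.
Power ≈ 0.98

Power calculation (paired t-test, normal approximation):
z_β = d · √n - z_{α/2}
z_β = 0.6 · √52 - 2.241
z_β = 0.6 · 7.211 - 2.241
z_β = 2.085

Power = Φ(z_β) = Φ(2.085) ≈ 0.981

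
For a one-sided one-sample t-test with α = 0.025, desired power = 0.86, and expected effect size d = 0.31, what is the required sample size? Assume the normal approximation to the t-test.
n = 97

Sample size formula (one-sample t-test, normal approximation):
n = ((z_α + z_β) / d)²

z_α = 1.960 (for α = 0.025, one-sided)
z_β = 1.080 (for power = 0.86)
d = 0.31

n = ((1.960 + 1.080) / 0.31)²
n = (9.806)²
n ≈ 96.16
Round up to the next whole number: n = 97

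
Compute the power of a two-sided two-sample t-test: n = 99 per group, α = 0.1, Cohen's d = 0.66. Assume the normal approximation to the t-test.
Power ≈ 1.00

Power calculation (two-sample t-test, normal approximation):
z_β = d · √(n/2) - z_{α/2}
z_β = 0.66 · √(99/2) - 1.645
z_β = 0.66 · 7.036 - 1.645
z_β = 2.999

Power = Φ(z_β) = Φ(2.999) ≈ 0.999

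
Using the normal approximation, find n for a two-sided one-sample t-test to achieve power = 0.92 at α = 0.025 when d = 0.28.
n = 170

Sample size formula (one-sample t-test, normal approximation):
n = ((z_{α/2} + z_β) / d)²

z_{α/2} = 2.241 (for α = 0.025, two-sided)
z_β = 1.405 (for power = 0.92)
d = 0.28

n = ((2.241 + 1.405) / 0.28)²
n = (13.021)²
n ≈ 169.55
Round up to the next whole number: n = 170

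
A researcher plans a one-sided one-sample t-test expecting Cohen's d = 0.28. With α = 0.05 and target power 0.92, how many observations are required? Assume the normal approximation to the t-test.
n = 119

Sample size formula (one-sample t-test, normal approximation):
n = ((z_α + z_β) / d)²

z_α = 1.645 (for α = 0.05, one-sided)
z_β = 1.405 (for power = 0.92)
d = 0.28

n = ((1.645 + 1.405) / 0.28)²
n = (10.893)²
n ≈ 118.66
Round up to the next whole number: n = 119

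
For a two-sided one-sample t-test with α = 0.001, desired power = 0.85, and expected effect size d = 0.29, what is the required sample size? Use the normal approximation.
n = 223

Sample size formula (one-sample t-test, normal approximation):
n = ((z_{α/2} + z_β) / d)²

z_{α/2} = 3.291 (for α = 0.001, two-sided)
z_β = 1.036 (for power = 0.85)
d = 0.29

n = ((3.291 + 1.036) / 0.29)²
n = (14.921)²
n ≈ 222.64
Round up to the next whole number: n = 223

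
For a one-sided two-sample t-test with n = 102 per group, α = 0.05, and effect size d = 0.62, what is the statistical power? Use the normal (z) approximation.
Power ≈ 1.00

Power calculation (two-sample t-test, normal approximation):
z_β = d · √(n/2) - z_α
z_β = 0.62 · √(102/2) - 1.645
z_β = 0.62 · 7.141 - 1.645
z_β = 2.783

Power = Φ(z_β) = Φ(2.783) ≈ 0.997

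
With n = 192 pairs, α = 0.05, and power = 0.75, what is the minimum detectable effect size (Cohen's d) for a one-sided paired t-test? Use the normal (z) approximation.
d ≈ 0.17

Minimum detectable effect (paired t-test, normal approximation):
d = (z_α + z_β) / √n
d = (1.645 + 0.674) / √192
d = 2.319 / 13.856
d ≈ 0.17

By Cohen's convention (0.2 small / 0.5 medium / 0.8 large): very small effect.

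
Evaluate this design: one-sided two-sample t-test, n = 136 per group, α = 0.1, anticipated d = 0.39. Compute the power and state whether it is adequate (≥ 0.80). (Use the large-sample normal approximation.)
Power ≈ 0.97; the study is adequately powered (power ≥ 0.80)

Power calculation (two-sample t-test, normal approximation):
z_β = d · √(n/2) - z_α
z_β = 0.39 · √(136/2) - 1.282
z_β = 0.39 · 8.246 - 1.282
z_β = 1.934

Power = Φ(z_β) = Φ(1.934) ≈ 0.973

Effect size d = 0.39 is small by Cohen's convention (0.2/0.5/0.8).

Threshold: power ≥ 0.80 is conventionally adequate.
Power ≈ 0.97 → the study is adequately powered (power ≥ 0.80).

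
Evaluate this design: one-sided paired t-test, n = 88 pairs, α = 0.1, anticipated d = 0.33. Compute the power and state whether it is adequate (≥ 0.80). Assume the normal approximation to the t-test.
Power ≈ 0.97; the study is adequately powered (power ≥ 0.80)

Power calculation (paired t-test, normal approximation):
z_β = d · √n - z_α
z_β = 0.33 · √88 - 1.282
z_β = 0.33 · 9.381 - 1.282
z_β = 1.814

Power = Φ(z_β) = Φ(1.814) ≈ 0.965

Effect size d = 0.33 is small by Cohen's convention (0.2/0.5/0.8).

Threshold: power ≥ 0.80 is conventionally adequate.
Power ≈ 0.97 → the study is adequately powered (power ≥ 0.80).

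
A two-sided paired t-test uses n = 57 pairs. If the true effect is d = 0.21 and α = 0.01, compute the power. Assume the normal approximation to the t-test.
Power ≈ 0.16

Power calculation (paired t-test, normal approximation):
z_β = d · √n - z_{α/2}
z_β = 0.21 · √57 - 2.576
z_β = 0.21 · 7.550 - 2.576
z_β = -0.990

Power = Φ(z_β) = Φ(-0.990) ≈ 0.161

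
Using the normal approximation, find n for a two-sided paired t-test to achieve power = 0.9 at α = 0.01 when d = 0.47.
n = 68 pairs

Sample size formula (paired t-test, normal approximation):
n = ((z_{α/2} + z_β) / d)²

z_{α/2} = 2.576 (for α = 0.01, two-sided)
z_β = 1.282 (for power = 0.9)
d = 0.47

n = ((2.576 + 1.282) / 0.47)²
n = (8.209)²
n ≈ 67.39
Round up to the next whole number: n = 68 pairs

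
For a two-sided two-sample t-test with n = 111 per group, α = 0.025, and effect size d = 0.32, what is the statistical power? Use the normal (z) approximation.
Power ≈ 0.56

Power calculation (two-sample t-test, normal approximation):
z_β = d · √(n/2) - z_{α/2}
z_β = 0.32 · √(111/2) - 2.241
z_β = 0.32 · 7.450 - 2.241
z_β = 0.143

Power = Φ(z_β) = Φ(0.143) ≈ 0.557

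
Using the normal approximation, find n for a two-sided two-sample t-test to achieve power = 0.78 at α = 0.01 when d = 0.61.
n = 61 per group

Sample size formula (two-sample t-test, normal approximation):
n = 2 · ((z_{α/2} + z_β) / d)²

z_{α/2} = 2.576 (for α = 0.01, two-sided)
z_β = 0.772 (for power = 0.78)
d = 0.61

n = 2 · ((2.576 + 0.772) / 0.61)²
n = 2 · (5.489)²
n ≈ 60.26
Round up to the next whole number: n = 61 per group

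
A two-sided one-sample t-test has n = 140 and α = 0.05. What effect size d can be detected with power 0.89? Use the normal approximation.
d ≈ 0.27

Minimum detectable effect (one-sample t-test, normal approximation):
d = (z_{α/2} + z_β) / √n
d = (1.960 + 1.227) / √140
d = 3.186 / 11.832
d ≈ 0.27

By Cohen's convention (0.2 small / 0.5 medium / 0.8 large): small effect.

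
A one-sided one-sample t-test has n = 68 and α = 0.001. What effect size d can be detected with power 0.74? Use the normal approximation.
d ≈ 0.45

Minimum detectable effect (one-sample t-test, normal approximation):
d = (z_α + z_β) / √n
d = (3.090 + 0.643) / √68
d = 3.734 / 8.246
d ≈ 0.45

By Cohen's convention (0.2 small / 0.5 medium / 0.8 large): small effect.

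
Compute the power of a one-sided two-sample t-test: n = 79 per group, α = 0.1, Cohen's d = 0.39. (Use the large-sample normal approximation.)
Power ≈ 0.88

Power calculation (two-sample t-test, normal approximation):
z_β = d · √(n/2) - z_α
z_β = 0.39 · √(79/2) - 1.282
z_β = 0.39 · 6.285 - 1.282
z_β = 1.170

Power = Φ(z_β) = Φ(1.170) ≈ 0.879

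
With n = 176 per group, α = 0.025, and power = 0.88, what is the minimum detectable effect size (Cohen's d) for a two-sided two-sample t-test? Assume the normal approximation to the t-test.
d ≈ 0.36

Minimum detectable effect (two-sample t-test, normal approximation):
d = (z_{α/2} + z_β) / √(n/2)
d = (2.241 + 1.175) / √(176/2)
d = 3.416 / 9.381
d ≈ 0.36

By Cohen's convention (0.2 small / 0.5 medium / 0.8 large): small effect.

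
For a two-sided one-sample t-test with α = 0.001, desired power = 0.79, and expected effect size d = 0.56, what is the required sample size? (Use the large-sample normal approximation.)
n = 54

Sample size formula (one-sample t-test, normal approximation):
n = ((z_{α/2} + z_β) / d)²

z_{α/2} = 3.291 (for α = 0.001, two-sided)
z_β = 0.806 (for power = 0.79)
d = 0.56

n = ((3.291 + 0.806) / 0.56)²
n = (7.316)²
n ≈ 53.52
Round up to the next whole number: n = 54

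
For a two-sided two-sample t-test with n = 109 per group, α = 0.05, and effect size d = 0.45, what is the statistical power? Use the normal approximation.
Power ≈ 0.91

Power calculation (two-sample t-test, normal approximation):
z_β = d · √(n/2) - z_{α/2}
z_β = 0.45 · √(109/2) - 1.960
z_β = 0.45 · 7.382 - 1.960
z_β = 1.362

Power = Φ(z_β) = Φ(1.362) ≈ 0.913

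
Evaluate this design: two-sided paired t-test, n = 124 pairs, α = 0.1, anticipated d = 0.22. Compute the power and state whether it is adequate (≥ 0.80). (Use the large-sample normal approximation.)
Power ≈ 0.79; the study is underpowered (power < 0.80)

Power calculation (paired t-test, normal approximation):
z_β = d · √n - z_{α/2}
z_β = 0.22 · √124 - 1.645
z_β = 0.22 · 11.136 - 1.645
z_β = 0.805

Power = Φ(z_β) = Φ(0.805) ≈ 0.790

Effect size d = 0.22 is small by Cohen's convention (0.2/0.5/0.8).

Threshold: power ≥ 0.80 is conventionally adequate.
Power ≈ 0.79 → the study is underpowered (power < 0.80).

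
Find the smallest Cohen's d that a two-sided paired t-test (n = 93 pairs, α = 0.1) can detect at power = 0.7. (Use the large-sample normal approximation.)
d ≈ 0.22

Minimum detectable effect (paired t-test, normal approximation):
d = (z_{α/2} + z_β) / √n
d = (1.645 + 0.524) / √93
d = 2.169 / 9.644
d ≈ 0.22

By Cohen's convention (0.2 small / 0.5 medium / 0.8 large): small effect.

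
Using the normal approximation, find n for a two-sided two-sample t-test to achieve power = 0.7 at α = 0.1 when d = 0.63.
n = 24 per group

Sample size formula (two-sample t-test, normal approximation):
n = 2 · ((z_{α/2} + z_β) / d)²

z_{α/2} = 1.645 (for α = 0.1, two-sided)
z_β = 0.524 (for power = 0.7)
d = 0.63

n = 2 · ((1.645 + 0.524) / 0.63)²
n = 2 · (3.443)²
n ≈ 23.71
Round up to the next whole number: n = 24 per group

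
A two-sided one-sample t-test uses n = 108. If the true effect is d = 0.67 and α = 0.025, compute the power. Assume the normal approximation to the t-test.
Power ≈ 1.00

Power calculation (one-sample t-test, normal approximation):
z_β = d · √n - z_{α/2}
z_β = 0.67 · √108 - 2.241
z_β = 0.67 · 10.392 - 2.241
z_β = 4.721

Power = Φ(z_β) = Φ(4.721) ≈ 1.000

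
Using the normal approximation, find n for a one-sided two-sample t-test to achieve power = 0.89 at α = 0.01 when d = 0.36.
n = 195 per group

Sample size formula (two-sample t-test, normal approximation):
n = 2 · ((z_α + z_β) / d)²

z_α = 2.326 (for α = 0.01, one-sided)
z_β = 1.227 (for power = 0.89)
d = 0.36

n = 2 · ((2.326 + 1.227) / 0.36)²
n = 2 · (9.869)²
n ≈ 194.79
Round up to the next whole number: n = 195 per group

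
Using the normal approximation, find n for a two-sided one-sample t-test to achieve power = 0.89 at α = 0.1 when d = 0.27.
n = 114

Sample size formula (one-sample t-test, normal approximation):
n = ((z_{α/2} + z_β) / d)²

z_{α/2} = 1.645 (for α = 0.1, two-sided)
z_β = 1.227 (for power = 0.89)
d = 0.27

n = ((1.645 + 1.227) / 0.27)²
n = (10.637)²
n ≈ 113.15
Round up to the next whole number: n = 114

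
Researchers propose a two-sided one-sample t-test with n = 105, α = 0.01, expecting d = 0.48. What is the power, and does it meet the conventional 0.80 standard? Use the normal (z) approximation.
Power ≈ 0.99; the study is adequately powered (power ≥ 0.80)

Power calculation (one-sample t-test, normal approximation):
z_β = d · √n - z_{α/2}
z_β = 0.48 · √105 - 2.576
z_β = 0.48 · 10.247 - 2.576
z_β = 2.343

Power = Φ(z_β) = Φ(2.343) ≈ 0.990

Effect size d = 0.48 is small by Cohen's convention (0.2/0.5/0.8).

Threshold: power ≥ 0.80 is conventionally adequate.
Power ≈ 0.99 → the study is adequately powered (power ≥ 0.80).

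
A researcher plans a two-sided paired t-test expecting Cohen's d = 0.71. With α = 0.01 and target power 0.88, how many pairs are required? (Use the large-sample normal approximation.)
n = 28 pairs

Sample size formula (paired t-test, normal approximation):
n = ((z_{α/2} + z_β) / d)²

z_{α/2} = 2.576 (for α = 0.01, two-sided)
z_β = 1.175 (for power = 0.88)
d = 0.71

n = ((2.576 + 1.175) / 0.71)²
n = (5.283)²
n ≈ 27.91
Round up to the next whole number: n = 28 pairs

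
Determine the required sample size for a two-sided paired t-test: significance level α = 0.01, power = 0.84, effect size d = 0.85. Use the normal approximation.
n = 18 pairs

Sample size formula (paired t-test, normal approximation):
n = ((z_{α/2} + z_β) / d)²

z_{α/2} = 2.576 (for α = 0.01, two-sided)
z_β = 0.994 (for power = 0.84)
d = 0.85

n = ((2.576 + 0.994) / 0.85)²
n = (4.200)²
n ≈ 17.64
Round up to the next whole number: n = 18 pairs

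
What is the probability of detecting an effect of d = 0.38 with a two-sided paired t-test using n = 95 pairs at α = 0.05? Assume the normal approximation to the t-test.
Power ≈ 0.96

Power calculation (paired t-test, normal approximation):
z_β = d · √n - z_{α/2}
z_β = 0.38 · √95 - 1.960
z_β = 0.38 · 9.747 - 1.960
z_β = 1.744

Power = Φ(z_β) = Φ(1.744) ≈ 0.959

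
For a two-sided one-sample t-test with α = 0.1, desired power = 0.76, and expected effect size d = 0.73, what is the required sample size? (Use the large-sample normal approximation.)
n = 11

Sample size formula (one-sample t-test, normal approximation):
n = ((z_{α/2} + z_β) / d)²

z_{α/2} = 1.645 (for α = 0.1, two-sided)
z_β = 0.706 (for power = 0.76)
d = 0.73

n = ((1.645 + 0.706) / 0.73)²
n = (3.221)²
n ≈ 10.37
Round up to the next whole number: n = 11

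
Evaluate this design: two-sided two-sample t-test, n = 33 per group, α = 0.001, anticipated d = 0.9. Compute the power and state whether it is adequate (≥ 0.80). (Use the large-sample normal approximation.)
Power ≈ 0.64; the study is underpowered (power < 0.80)

Power calculation (two-sample t-test, normal approximation):
z_β = d · √(n/2) - z_{α/2}
z_β = 0.9 · √(33/2) - 3.291
z_β = 0.9 · 4.062 - 3.291
z_β = 0.365

Power = Φ(z_β) = Φ(0.365) ≈ 0.643

Effect size d = 0.9 is large by Cohen's convention (0.2/0.5/0.8).

Threshold: power ≥ 0.80 is conventionally adequate.
Power ≈ 0.64 → the study is underpowered (power < 0.80).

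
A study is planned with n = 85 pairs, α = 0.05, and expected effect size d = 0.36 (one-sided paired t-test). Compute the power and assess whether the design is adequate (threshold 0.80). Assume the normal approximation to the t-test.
Power ≈ 0.95; the study is adequately powered (power ≥ 0.80)

Power calculation (paired t-test, normal approximation):
z_β = d · √n - z_α
z_β = 0.36 · √85 - 1.645
z_β = 0.36 · 9.220 - 1.645
z_β = 1.674

Power = Φ(z_β) = Φ(1.674) ≈ 0.953

Effect size d = 0.36 is small by Cohen's convention (0.2/0.5/0.8).

Threshold: power ≥ 0.80 is conventionally adequate.
Power ≈ 0.95 → the study is adequately powered (power ≥ 0.80).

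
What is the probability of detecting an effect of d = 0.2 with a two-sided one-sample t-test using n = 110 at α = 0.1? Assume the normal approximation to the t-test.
Power ≈ 0.67

Power calculation (one-sample t-test, normal approximation):
z_β = d · √n - z_{α/2}
z_β = 0.2 · √110 - 1.645
z_β = 0.2 · 10.488 - 1.645
z_β = 0.453

Power = Φ(z_β) = Φ(0.453) ≈ 0.675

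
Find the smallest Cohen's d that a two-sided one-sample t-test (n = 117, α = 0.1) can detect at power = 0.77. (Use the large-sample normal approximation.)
d ≈ 0.22

Minimum detectable effect (one-sample t-test, normal approximation):
d = (z_{α/2} + z_β) / √n
d = (1.645 + 0.739) / √117
d = 2.384 / 10.817
d ≈ 0.22

By Cohen's convention (0.2 small / 0.5 medium / 0.8 large): small effect.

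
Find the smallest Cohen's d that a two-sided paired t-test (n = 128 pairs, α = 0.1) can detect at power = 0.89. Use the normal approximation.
d ≈ 0.25

Minimum detectable effect (paired t-test, normal approximation):
d = (z_{α/2} + z_β) / √n
d = (1.645 + 1.227) / √128
d = 2.871 / 11.314
d ≈ 0.25

By Cohen's convention (0.2 small / 0.5 medium / 0.8 large): small effect.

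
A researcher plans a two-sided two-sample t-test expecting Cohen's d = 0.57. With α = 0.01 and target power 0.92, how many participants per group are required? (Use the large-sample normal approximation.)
n = 98 per group

Sample size formula (two-sample t-test, normal approximation):
n = 2 · ((z_{α/2} + z_β) / d)²

z_{α/2} = 2.576 (for α = 0.01, two-sided)
z_β = 1.405 (for power = 0.92)
d = 0.57

n = 2 · ((2.576 + 1.405) / 0.57)²
n = 2 · (6.984)²
n ≈ 97.55
Round up to the next whole number: n = 98 per group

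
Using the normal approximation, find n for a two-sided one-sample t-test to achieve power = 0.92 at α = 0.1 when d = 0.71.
n = 19

Sample size formula (one-sample t-test, normal approximation):
n = ((z_{α/2} + z_β) / d)²

z_{α/2} = 1.645 (for α = 0.1, two-sided)
z_β = 1.405 (for power = 0.92)
d = 0.71

n = ((1.645 + 1.405) / 0.71)²
n = (4.296)²
n ≈ 18.46
Round up to the next whole number: n = 19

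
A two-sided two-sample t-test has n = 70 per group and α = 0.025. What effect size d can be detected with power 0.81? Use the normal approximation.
d ≈ 0.53

Minimum detectable effect (two-sample t-test, normal approximation):
d = (z_{α/2} + z_β) / √(n/2)
d = (2.241 + 0.878) / √(70/2)
d = 3.119 / 5.916
d ≈ 0.53

By Cohen's convention (0.2 small / 0.5 medium / 0.8 large): medium effect.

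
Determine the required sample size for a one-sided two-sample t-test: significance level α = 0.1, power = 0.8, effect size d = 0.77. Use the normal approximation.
n = 16 per group

Sample size formula (two-sample t-test, normal approximation):
n = 2 · ((z_α + z_β) / d)²

z_α = 1.282 (for α = 0.1, one-sided)
z_β = 0.842 (for power = 0.8)
d = 0.77

n = 2 · ((1.282 + 0.842) / 0.77)²
n = 2 · (2.758)²
n ≈ 15.21
Round up to the next whole number: n = 16 per group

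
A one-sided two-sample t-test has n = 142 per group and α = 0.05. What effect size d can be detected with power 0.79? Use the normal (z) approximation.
d ≈ 0.29

Minimum detectable effect (two-sample t-test, normal approximation):
d = (z_α + z_β) / √(n/2)
d = (1.645 + 0.806) / √(142/2)
d = 2.451 / 8.426
d ≈ 0.29

By Cohen's convention (0.2 small / 0.5 medium / 0.8 large): small effect.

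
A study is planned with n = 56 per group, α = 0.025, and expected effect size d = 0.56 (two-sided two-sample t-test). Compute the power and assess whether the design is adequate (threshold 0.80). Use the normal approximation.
Power ≈ 0.76; the study is underpowered (power < 0.80)

Power calculation (two-sample t-test, normal approximation):
z_β = d · √(n/2) - z_{α/2}
z_β = 0.56 · √(56/2) - 2.241
z_β = 0.56 · 5.292 - 2.241
z_β = 0.722

Power = Φ(z_β) = Φ(0.722) ≈ 0.765

Effect size d = 0.56 is medium by Cohen's convention (0.2/0.5/0.8).

Threshold: power ≥ 0.80 is conventionally adequate.
Power ≈ 0.76 → the study is underpowered (power < 0.80).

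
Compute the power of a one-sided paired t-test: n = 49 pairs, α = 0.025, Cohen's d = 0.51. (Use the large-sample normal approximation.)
Power ≈ 0.95

Power calculation (paired t-test, normal approximation):
z_β = d · √n - z_α
z_β = 0.51 · √49 - 1.960
z_β = 0.51 · 7.000 - 1.960
z_β = 1.610

Power = Φ(z_β) = Φ(1.610) ≈ 0.946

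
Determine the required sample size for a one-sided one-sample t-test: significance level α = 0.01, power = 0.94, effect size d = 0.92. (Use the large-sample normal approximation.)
n = 18

Sample size formula (one-sample t-test, normal approximation):
n = ((z_α + z_β) / d)²

z_α = 2.326 (for α = 0.01, one-sided)
z_β = 1.555 (for power = 0.94)
d = 0.92

n = ((2.326 + 1.555) / 0.92)²
n = (4.218)²
n ≈ 17.79
Round up to the next whole number: n = 18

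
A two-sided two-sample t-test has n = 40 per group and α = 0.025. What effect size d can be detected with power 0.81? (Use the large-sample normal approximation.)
d ≈ 0.70

Minimum detectable effect (two-sample t-test, normal approximation):
d = (z_{α/2} + z_β) / √(n/2)
d = (2.241 + 0.878) / √(40/2)
d = 3.119 / 4.472
d ≈ 0.70

By Cohen's convention (0.2 small / 0.5 medium / 0.8 large): medium effect.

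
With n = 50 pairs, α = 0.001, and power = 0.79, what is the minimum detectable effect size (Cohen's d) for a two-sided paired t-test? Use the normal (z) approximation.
d ≈ 0.58

Minimum detectable effect (paired t-test, normal approximation):
d = (z_{α/2} + z_β) / √n
d = (3.291 + 0.806) / √50
d = 4.097 / 7.071
d ≈ 0.58

By Cohen's convention (0.2 small / 0.5 medium / 0.8 large): medium effect.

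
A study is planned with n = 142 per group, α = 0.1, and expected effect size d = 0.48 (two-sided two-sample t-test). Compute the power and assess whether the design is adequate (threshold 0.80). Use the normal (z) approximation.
Power ≈ 0.99; the study is adequately powered (power ≥ 0.80)

Power calculation (two-sample t-test, normal approximation):
z_β = d · √(n/2) - z_{α/2}
z_β = 0.48 · √(142/2) - 1.645
z_β = 0.48 · 8.426 - 1.645
z_β = 2.400

Power = Φ(z_β) = Φ(2.400) ≈ 0.992

Effect size d = 0.48 is small by Cohen's convention (0.2/0.5/0.8).

Threshold: power ≥ 0.80 is conventionally adequate.
Power ≈ 0.99 → the study is adequately powered (power ≥ 0.80).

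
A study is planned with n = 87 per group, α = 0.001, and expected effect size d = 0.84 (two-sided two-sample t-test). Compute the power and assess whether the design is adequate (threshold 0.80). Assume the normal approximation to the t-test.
Power ≈ 0.99; the study is adequately powered (power ≥ 0.80)

Power calculation (two-sample t-test, normal approximation):
z_β = d · √(n/2) - z_{α/2}
z_β = 0.84 · √(87/2) - 3.291
z_β = 0.84 · 6.595 - 3.291
z_β = 2.250

Power = Φ(z_β) = Φ(2.250) ≈ 0.988

Effect size d = 0.84 is large by Cohen's convention (0.2/0.5/0.8).

Threshold: power ≥ 0.80 is conventionally adequate.
Power ≈ 0.99 → the study is adequately powered (power ≥ 0.80).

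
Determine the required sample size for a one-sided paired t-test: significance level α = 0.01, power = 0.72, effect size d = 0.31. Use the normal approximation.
n = 89 pairs

Sample size formula (paired t-test, normal approximation):
n = ((z_α + z_β) / d)²

z_α = 2.326 (for α = 0.01, one-sided)
z_β = 0.583 (for power = 0.72)
d = 0.31

n = ((2.326 + 0.583) / 0.31)²
n = (9.384)²
n ≈ 88.06
Round up to the next whole number: n = 89 pairs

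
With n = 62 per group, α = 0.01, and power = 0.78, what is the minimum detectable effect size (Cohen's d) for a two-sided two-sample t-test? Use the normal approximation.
d ≈ 0.60

Minimum detectable effect (two-sample t-test, normal approximation):
d = (z_{α/2} + z_β) / √(n/2)
d = (2.576 + 0.772) / √(62/2)
d = 3.348 / 5.568
d ≈ 0.60

By Cohen's convention (0.2 small / 0.5 medium / 0.8 large): medium effect.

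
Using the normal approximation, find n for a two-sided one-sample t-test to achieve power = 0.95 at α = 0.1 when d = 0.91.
n = 14

Sample size formula (one-sample t-test, normal approximation):
n = ((z_{α/2} + z_β) / d)²

z_{α/2} = 1.645 (for α = 0.1, two-sided)
z_β = 1.645 (for power = 0.95)
d = 0.91

n = ((1.645 + 1.645) / 0.91)²
n = (3.615)²
n ≈ 13.07
Round up to the next whole number: n = 14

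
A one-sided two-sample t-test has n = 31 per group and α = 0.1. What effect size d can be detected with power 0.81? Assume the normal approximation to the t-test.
d ≈ 0.55

Minimum detectable effect (two-sample t-test, normal approximation):
d = (z_α + z_β) / √(n/2)
d = (1.282 + 0.878) / √(31/2)
d = 2.159 / 3.937
d ≈ 0.55

By Cohen's convention (0.2 small / 0.5 medium / 0.8 large): medium effect.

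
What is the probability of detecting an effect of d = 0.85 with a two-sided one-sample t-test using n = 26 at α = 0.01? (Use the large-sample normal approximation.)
Power ≈ 0.96

Power calculation (one-sample t-test, normal approximation):
z_β = d · √n - z_{α/2}
z_β = 0.85 · √26 - 2.576
z_β = 0.85 · 5.099 - 2.576
z_β = 1.758

Power = Φ(z_β) = Φ(1.758) ≈ 0.961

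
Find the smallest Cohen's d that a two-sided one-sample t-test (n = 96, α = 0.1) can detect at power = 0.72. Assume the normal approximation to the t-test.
d ≈ 0.23

Minimum detectable effect (one-sample t-test, normal approximation):
d = (z_{α/2} + z_β) / √n
d = (1.645 + 0.583) / √96
d = 2.228 / 9.798
d ≈ 0.23

By Cohen's convention (0.2 small / 0.5 medium / 0.8 large): small effect.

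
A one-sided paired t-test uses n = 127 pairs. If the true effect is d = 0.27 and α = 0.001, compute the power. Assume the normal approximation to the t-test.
Power ≈ 0.48

Power calculation (paired t-test, normal approximation):
z_β = d · √n - z_α
z_β = 0.27 · √127 - 3.090
z_β = 0.27 · 11.269 - 3.090
z_β = -0.047

Power = Φ(z_β) = Φ(-0.047) ≈ 0.481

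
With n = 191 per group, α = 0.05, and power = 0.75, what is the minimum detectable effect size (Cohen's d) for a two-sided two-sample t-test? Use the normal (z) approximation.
d ≈ 0.27

Minimum detectable effect (two-sample t-test, normal approximation):
d = (z_{α/2} + z_β) / √(n/2)
d = (1.960 + 0.674) / √(191/2)
d = 2.634 / 9.772
d ≈ 0.27

By Cohen's convention (0.2 small / 0.5 medium / 0.8 large): small effect.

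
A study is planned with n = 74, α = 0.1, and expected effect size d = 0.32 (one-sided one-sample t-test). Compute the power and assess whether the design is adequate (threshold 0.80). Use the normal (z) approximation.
Power ≈ 0.93; the study is adequately powered (power ≥ 0.80)

Power calculation (one-sample t-test, normal approximation):
z_β = d · √n - z_α
z_β = 0.32 · √74 - 1.282
z_β = 0.32 · 8.602 - 1.282
z_β = 1.471

Power = Φ(z_β) = Φ(1.471) ≈ 0.929

Effect size d = 0.32 is small by Cohen's convention (0.2/0.5/0.8).

Threshold: power ≥ 0.80 is conventionally adequate.
Power ≈ 0.93 → the study is adequately powered (power ≥ 0.80).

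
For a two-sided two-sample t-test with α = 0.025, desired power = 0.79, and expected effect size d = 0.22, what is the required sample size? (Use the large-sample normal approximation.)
n = 384 per group

Sample size formula (two-sample t-test, normal approximation):
n = 2 · ((z_{α/2} + z_β) / d)²

z_{α/2} = 2.241 (for α = 0.025, two-sided)
z_β = 0.806 (for power = 0.79)
d = 0.22

n = 2 · ((2.241 + 0.806) / 0.22)²
n = 2 · (13.850)²
n ≈ 383.64
Round up to the next whole number: n = 384 per group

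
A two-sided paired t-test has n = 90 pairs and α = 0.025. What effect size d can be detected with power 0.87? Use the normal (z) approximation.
d ≈ 0.35

Minimum detectable effect (paired t-test, normal approximation):
d = (z_{α/2} + z_β) / √n
d = (2.241 + 1.126) / √90
d = 3.368 / 9.487
d ≈ 0.35

By Cohen's convention (0.2 small / 0.5 medium / 0.8 large): small effect.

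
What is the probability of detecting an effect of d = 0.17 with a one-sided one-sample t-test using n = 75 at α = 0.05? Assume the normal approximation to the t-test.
Power ≈ 0.43

Power calculation (one-sample t-test, normal approximation):
z_β = d · √n - z_α
z_β = 0.17 · √75 - 1.645
z_β = 0.17 · 8.660 - 1.645
z_β = -0.173

Power = Φ(z_β) = Φ(-0.173) ≈ 0.431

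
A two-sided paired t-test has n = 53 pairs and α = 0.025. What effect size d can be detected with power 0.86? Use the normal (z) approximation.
d ≈ 0.46

Minimum detectable effect (paired t-test, normal approximation):
d = (z_{α/2} + z_β) / √n
d = (2.241 + 1.080) / √53
d = 3.322 / 7.280
d ≈ 0.46

By Cohen's convention (0.2 small / 0.5 medium / 0.8 large): small effect.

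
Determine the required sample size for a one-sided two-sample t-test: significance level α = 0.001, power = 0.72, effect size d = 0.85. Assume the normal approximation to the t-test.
n = 38 per group

Sample size formula (two-sample t-test, normal approximation):
n = 2 · ((z_α + z_β) / d)²

z_α = 3.090 (for α = 0.001, one-sided)
z_β = 0.583 (for power = 0.72)
d = 0.85

n = 2 · ((3.090 + 0.583) / 0.85)²
n = 2 · (4.321)²
n ≈ 37.34
Round up to the next whole number: n = 38 per group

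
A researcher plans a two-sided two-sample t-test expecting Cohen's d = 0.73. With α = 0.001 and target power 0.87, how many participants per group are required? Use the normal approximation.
n = 74 per group

Sample size formula (two-sample t-test, normal approximation):
n = 2 · ((z_{α/2} + z_β) / d)²

z_{α/2} = 3.291 (for α = 0.001, two-sided)
z_β = 1.126 (for power = 0.87)
d = 0.73

n = 2 · ((3.291 + 1.126) / 0.73)²
n = 2 · (6.051)²
n ≈ 73.23
Round up to the next whole number: n = 74 per group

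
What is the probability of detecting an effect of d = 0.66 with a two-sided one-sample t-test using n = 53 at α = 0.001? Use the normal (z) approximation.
Power ≈ 0.94

Power calculation (one-sample t-test, normal approximation):
z_β = d · √n - z_{α/2}
z_β = 0.66 · √53 - 3.291
z_β = 0.66 · 7.280 - 3.291
z_β = 1.514

Power = Φ(z_β) = Φ(1.514) ≈ 0.935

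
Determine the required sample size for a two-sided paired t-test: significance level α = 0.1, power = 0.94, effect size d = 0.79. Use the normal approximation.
n = 17 pairs

Sample size formula (paired t-test, normal approximation):
n = ((z_{α/2} + z_β) / d)²

z_{α/2} = 1.645 (for α = 0.1, two-sided)
z_β = 1.555 (for power = 0.94)
d = 0.79

n = ((1.645 + 1.555) / 0.79)²
n = (4.051)²
n ≈ 16.41
Round up to the next whole number: n = 17 pairs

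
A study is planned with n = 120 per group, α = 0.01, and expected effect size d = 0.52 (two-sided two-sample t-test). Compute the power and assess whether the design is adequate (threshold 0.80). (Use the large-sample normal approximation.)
Power ≈ 0.93; the study is adequately powered (power ≥ 0.80)

Power calculation (two-sample t-test, normal approximation):
z_β = d · √(n/2) - z_{α/2}
z_β = 0.52 · √(120/2) - 2.576
z_β = 0.52 · 7.746 - 2.576
z_β = 1.452

Power = Φ(z_β) = Φ(1.452) ≈ 0.927

Effect size d = 0.52 is medium by Cohen's convention (0.2/0.5/0.8).

Threshold: power ≥ 0.80 is conventionally adequate.
Power ≈ 0.93 → the study is adequately powered (power ≥ 0.80).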